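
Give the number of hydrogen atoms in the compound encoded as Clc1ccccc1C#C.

5

Hydrogens are implicit in SMILES; fill each atom to its normal valence:
  4 × C (aromatic): 1 H each → 4
  2 × C (aromatic): no H
  1 × C: 1 H
  1 × C: no H
  1 × Cl: no H
  Total hydrogens = 5.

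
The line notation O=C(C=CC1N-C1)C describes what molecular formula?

Heavy atoms from the SMILES: 6 C, 1 N, 1 O.
Implicit hydrogens by atom environment:
  3 × C: 1 H each → 3
  1 × C: 3 H
  1 × C: 2 H
  1 × C: no H
  1 × N: 1 H
  1 × O: no H
  Total hydrogens = 9.
Molecular formula: C6H9NO

C6H9NO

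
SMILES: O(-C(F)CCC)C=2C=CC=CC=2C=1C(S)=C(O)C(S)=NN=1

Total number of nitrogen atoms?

The symbol for nitrogen appears 2 times in the SMILES.

2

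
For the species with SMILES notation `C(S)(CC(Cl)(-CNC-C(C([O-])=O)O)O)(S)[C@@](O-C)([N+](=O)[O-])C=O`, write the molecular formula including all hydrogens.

Heavy atoms from the SMILES: 10 C, 1 Cl, 2 N, 8 O, 2 S.
Implicit hydrogens by atom environment:
  4 × C: no H
  4 × O: no H
  3 × C: 2 H each → 6
  2 × C: 1 H each → 2
  2 × O: 1 H each → 2
  2 × O (charge -1): no H
  2 × S: 1 H each → 2
  1 × C: 3 H
  1 × Cl: no H
  1 × N: 1 H
  1 × N (charge +1): no H
  Total hydrogens = 16.
Net charge -1.
Molecular formula: C10H16ClN2O8S2-

C10H16ClN2O8S2-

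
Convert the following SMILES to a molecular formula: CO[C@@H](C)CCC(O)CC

C8H18O2

Heavy atoms from the SMILES: 8 C, 2 O.
Implicit hydrogens by atom environment:
  3 × C: 3 H each → 9
  3 × C: 2 H each → 6
  2 × C: 1 H each → 2
  1 × O: 1 H
  1 × O: no H
  Total hydrogens = 18.
Molecular formula: C8H18O2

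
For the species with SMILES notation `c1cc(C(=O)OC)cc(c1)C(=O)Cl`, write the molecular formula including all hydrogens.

Heavy atoms from the SMILES: 9 C, 1 Cl, 3 O.
Implicit hydrogens by atom environment:
  4 × C (aromatic): 1 H each → 4
  3 × O: no H
  2 × C (aromatic): no H
  2 × C: no H
  1 × C: 3 H
  1 × Cl: no H
  Total hydrogens = 7.
Molecular formula: C9H7ClO3

C9H7ClO3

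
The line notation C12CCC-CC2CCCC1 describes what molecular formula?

C10H18

Heavy atoms from the SMILES: 10 C.
Implicit hydrogens by atom environment:
  8 × C: 2 H each → 16
  2 × C: 1 H each → 2
  Total hydrogens = 18.
Molecular formula: C10H18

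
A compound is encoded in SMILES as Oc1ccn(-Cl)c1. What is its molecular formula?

Heavy atoms from the SMILES: 4 C, 1 Cl, 1 N, 1 O.
Implicit hydrogens by atom environment:
  3 × C (aromatic): 1 H each → 3
  1 × C (aromatic): no H
  1 × Cl: no H
  1 × N (aromatic): no H
  1 × O: 1 H
  Total hydrogens = 4.
Molecular formula: C4H4ClNO

C4H4ClNO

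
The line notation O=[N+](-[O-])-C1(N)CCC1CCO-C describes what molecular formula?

Heavy atoms from the SMILES: 7 C, 2 N, 3 O.
Implicit hydrogens by atom environment:
  4 × C: 2 H each → 8
  2 × O: no H
  1 × C: 3 H
  1 × C: 1 H
  1 × C: no H
  1 × N: 2 H
  1 × N (charge +1): no H
  1 × O (charge -1): no H
  Total hydrogens = 14.
Molecular formula: C7H14N2O3

C7H14N2O3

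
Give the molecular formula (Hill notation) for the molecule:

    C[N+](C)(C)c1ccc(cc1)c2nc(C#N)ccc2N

Heavy atoms from the SMILES: 15 C, 4 N.
Implicit hydrogens by atom environment:
  6 × C (aromatic): 1 H each → 6
  5 × C (aromatic): no H
  3 × C: 3 H each → 9
  1 × C: no H
  1 × N: 2 H
  1 × N (aromatic): no H
  1 × N: no H
  1 × N (charge +1): no H
  Total hydrogens = 17.
Net charge +1.
Molecular formula: C15H17N4+

C15H17N4+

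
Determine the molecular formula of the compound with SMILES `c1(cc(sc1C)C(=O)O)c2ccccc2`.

Heavy atoms from the SMILES: 12 C, 2 O, 1 S.
Implicit hydrogens by atom environment:
  6 × C (aromatic): 1 H each → 6
  4 × C (aromatic): no H
  1 × C: 3 H
  1 × C: no H
  1 × O: 1 H
  1 × O: no H
  1 × S (aromatic): no H
  Total hydrogens = 10.
Molecular formula: C12H10O2S

C12H10O2S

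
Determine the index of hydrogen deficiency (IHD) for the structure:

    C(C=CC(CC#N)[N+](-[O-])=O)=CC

5

Molecular formula from the SMILES: C8H10N2O2.
DoU = (2C + 2 + N − H − X)/2 = (2·8 + 2 + 2 − 10 − 0)/2 = 10/2 = 5.
(Structurally: 0 ring(s) + 5 π bond(s) = 5.)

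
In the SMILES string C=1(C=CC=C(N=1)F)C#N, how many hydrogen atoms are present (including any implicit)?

Hydrogens are implicit in SMILES; fill each atom to its normal valence:
  3 × C (aromatic): 1 H each → 3
  2 × C (aromatic): no H
  1 × C: no H
  1 × F: no H
  1 × N (aromatic): no H
  1 × N: no H
  Total hydrogens = 3.

3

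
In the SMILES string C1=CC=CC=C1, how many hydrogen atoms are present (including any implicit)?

6

Hydrogens are implicit in SMILES; fill each atom to its normal valence:
  6 × C (aromatic): 1 H each → 6
  Total hydrogens = 6.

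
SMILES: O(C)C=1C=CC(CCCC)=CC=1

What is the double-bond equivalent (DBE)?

Molecular formula from the SMILES: C11H16O.
DoU = (2C + 2 + N − H − X)/2 = (2·11 + 2 + 0 − 16 − 0)/2 = 8/2 = 4.
(Structurally: 1 ring(s) + 3 π bond(s) = 4.)

4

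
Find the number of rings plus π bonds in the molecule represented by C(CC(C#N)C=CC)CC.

3

Molecular formula from the SMILES: C9H15N.
DoU = (2C + 2 + N − H − X)/2 = (2·9 + 2 + 1 − 15 − 0)/2 = 6/2 = 3.
(Structurally: 0 ring(s) + 3 π bond(s) = 3.)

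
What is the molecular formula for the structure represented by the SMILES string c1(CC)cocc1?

C6H8O

Heavy atoms from the SMILES: 6 C, 1 O.
Implicit hydrogens by atom environment:
  3 × C (aromatic): 1 H each → 3
  1 × C: 3 H
  1 × C: 2 H
  1 × C (aromatic): no H
  1 × O (aromatic): no H
  Total hydrogens = 8.
Molecular formula: C6H8O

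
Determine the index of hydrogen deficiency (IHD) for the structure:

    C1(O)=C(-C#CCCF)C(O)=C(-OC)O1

5

Molecular formula from the SMILES: C9H9FO4.
DoU = (2C + 2 + N − H − X)/2 = (2·9 + 2 + 0 − 9 − 1)/2 = 10/2 = 5.
(Structurally: 1 ring(s) + 4 π bond(s) = 5.)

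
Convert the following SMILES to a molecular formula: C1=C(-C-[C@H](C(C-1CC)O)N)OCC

C10H19NO2

Heavy atoms from the SMILES: 10 C, 1 N, 2 O.
Implicit hydrogens by atom environment:
  4 × C: 1 H each → 4
  3 × C: 2 H each → 6
  2 × C: 3 H each → 6
  1 × C: no H
  1 × N: 2 H
  1 × O: 1 H
  1 × O: no H
  Total hydrogens = 19.
Molecular formula: C10H19NO2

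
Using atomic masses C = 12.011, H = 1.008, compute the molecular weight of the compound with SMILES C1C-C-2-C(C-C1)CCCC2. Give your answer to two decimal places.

138.25

Molecular formula: C10H18.
M = 10×12.011 + 18×1.008 = 138.25 g/mol.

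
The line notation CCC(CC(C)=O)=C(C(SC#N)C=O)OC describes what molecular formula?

C11H15NO3S

Heavy atoms from the SMILES: 11 C, 1 N, 3 O, 1 S.
Implicit hydrogens by atom environment:
  4 × C: no H
  3 × C: 3 H each → 9
  3 × O: no H
  2 × C: 2 H each → 4
  2 × C: 1 H each → 2
  1 × N: no H
  1 × S: no H
  Total hydrogens = 15.
Molecular formula: C11H15NO3S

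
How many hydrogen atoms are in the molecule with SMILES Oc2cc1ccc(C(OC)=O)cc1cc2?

Hydrogens are implicit in SMILES; fill each atom to its normal valence:
  6 × C (aromatic): 1 H each → 6
  4 × C (aromatic): no H
  2 × O: no H
  1 × C: 3 H
  1 × C: no H
  1 × O: 1 H
  Total hydrogens = 10.

10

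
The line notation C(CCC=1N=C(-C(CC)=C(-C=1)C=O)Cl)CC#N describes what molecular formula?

C13H15ClN2O

Heavy atoms from the SMILES: 13 C, 1 Cl, 2 N, 1 O.
Implicit hydrogens by atom environment:
  5 × C: 2 H each → 10
  4 × C (aromatic): no H
  1 × C: 3 H
  1 × C (aromatic): 1 H
  1 × C: 1 H
  1 × C: no H
  1 × Cl: no H
  1 × N (aromatic): no H
  1 × N: no H
  1 × O: no H
  Total hydrogens = 15.
Molecular formula: C13H15ClN2O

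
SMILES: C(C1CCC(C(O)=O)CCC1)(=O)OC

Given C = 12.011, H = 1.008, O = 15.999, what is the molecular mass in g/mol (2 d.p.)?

Molecular formula: C10H16O4.
M = 10×12.011 + 16×1.008 + 4×15.999 = 200.23 g/mol.

200.23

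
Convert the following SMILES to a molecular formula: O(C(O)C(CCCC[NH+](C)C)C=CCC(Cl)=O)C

C13H25ClNO3+

Heavy atoms from the SMILES: 13 C, 1 Cl, 1 N, 3 O.
Implicit hydrogens by atom environment:
  5 × C: 2 H each → 10
  4 × C: 1 H each → 4
  3 × C: 3 H each → 9
  2 × O: no H
  1 × C: no H
  1 × Cl: no H
  1 × N (charge +1): 1 H
  1 × O: 1 H
  Total hydrogens = 25.
Net charge +1.
Molecular formula: C13H25ClNO3+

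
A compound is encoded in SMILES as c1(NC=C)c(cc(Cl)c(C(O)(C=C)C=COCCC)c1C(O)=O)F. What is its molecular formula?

C17H19ClFNO4

Heavy atoms from the SMILES: 17 C, 1 Cl, 1 F, 1 N, 4 O.
Implicit hydrogens by atom environment:
  5 × C (aromatic): no H
  4 × C: 2 H each → 8
  4 × C: 1 H each → 4
  2 × C: no H
  2 × O: 1 H each → 2
  2 × O: no H
  1 × C: 3 H
  1 × C (aromatic): 1 H
  1 × Cl: no H
  1 × F: no H
  1 × N: 1 H
  Total hydrogens = 19.
Molecular formula: C17H19ClFNO4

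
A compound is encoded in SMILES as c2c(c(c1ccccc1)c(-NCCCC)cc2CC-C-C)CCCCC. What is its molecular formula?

Heavy atoms from the SMILES: 25 C, 1 N.
Implicit hydrogens by atom environment:
  10 × C: 2 H each → 20
  7 × C (aromatic): 1 H each → 7
  5 × C (aromatic): no H
  3 × C: 3 H each → 9
  1 × N: 1 H
  Total hydrogens = 37.
Molecular formula: C25H37N

C25H37N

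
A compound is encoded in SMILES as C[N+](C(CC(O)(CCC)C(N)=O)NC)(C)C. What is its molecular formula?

C11H26N3O2+

Heavy atoms from the SMILES: 11 C, 3 N, 2 O.
Implicit hydrogens by atom environment:
  5 × C: 3 H each → 15
  3 × C: 2 H each → 6
  2 × C: no H
  1 × C: 1 H
  1 × N: 2 H
  1 × N: 1 H
  1 × N (charge +1): no H
  1 × O: 1 H
  1 × O: no H
  Total hydrogens = 26.
Net charge +1.
Molecular formula: C11H26N3O2+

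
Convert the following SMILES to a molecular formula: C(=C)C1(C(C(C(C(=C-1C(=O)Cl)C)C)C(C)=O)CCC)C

Heavy atoms from the SMILES: 17 C, 1 Cl, 2 O.
Implicit hydrogens by atom environment:
  5 × C: 3 H each → 15
  5 × C: no H
  4 × C: 1 H each → 4
  3 × C: 2 H each → 6
  2 × O: no H
  1 × Cl: no H
  Total hydrogens = 25.
Molecular formula: C17H25ClO2

C17H25ClO2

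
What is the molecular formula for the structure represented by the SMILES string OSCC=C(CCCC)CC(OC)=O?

Heavy atoms from the SMILES: 10 C, 3 O, 1 S.
Implicit hydrogens by atom environment:
  5 × C: 2 H each → 10
  2 × C: 3 H each → 6
  2 × C: no H
  2 × O: no H
  1 × C: 1 H
  1 × O: 1 H
  1 × S: no H
  Total hydrogens = 18.
Molecular formula: C10H18O3S

C10H18O3S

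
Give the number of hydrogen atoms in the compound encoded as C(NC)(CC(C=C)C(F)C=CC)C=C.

20

Hydrogens are implicit in SMILES; fill each atom to its normal valence:
  7 × C: 1 H each → 7
  3 × C: 2 H each → 6
  2 × C: 3 H each → 6
  1 × F: no H
  1 × N: 1 H
  Total hydrogens = 20.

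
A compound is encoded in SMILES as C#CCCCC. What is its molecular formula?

Heavy atoms from the SMILES: 6 C.
Implicit hydrogens by atom environment:
  3 × C: 2 H each → 6
  1 × C: 3 H
  1 × C: 1 H
  1 × C: no H
  Total hydrogens = 10.
Molecular formula: C6H10

C6H10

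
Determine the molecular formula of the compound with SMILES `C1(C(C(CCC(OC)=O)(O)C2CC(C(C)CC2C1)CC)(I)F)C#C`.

C19H28FIO3

Heavy atoms from the SMILES: 19 C, 1 F, 1 I, 3 O.
Implicit hydrogens by atom environment:
  6 × C: 2 H each → 12
  6 × C: 1 H each → 6
  4 × C: no H
  3 × C: 3 H each → 9
  2 × O: no H
  1 × F: no H
  1 × I: no H
  1 × O: 1 H
  Total hydrogens = 28.
Molecular formula: C19H28FIO3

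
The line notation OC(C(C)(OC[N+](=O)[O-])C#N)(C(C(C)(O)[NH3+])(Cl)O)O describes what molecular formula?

C8H15ClN3O7+

Heavy atoms from the SMILES: 8 C, 1 Cl, 3 N, 7 O.
Implicit hydrogens by atom environment:
  5 × C: no H
  4 × O: 1 H each → 4
  2 × C: 3 H each → 6
  2 × O: no H
  1 × C: 2 H
  1 × Cl: no H
  1 × N (charge +1): 3 H
  1 × N: no H
  1 × N (charge +1): no H
  1 × O (charge -1): no H
  Total hydrogens = 15.
Net charge +1.
Molecular formula: C8H15ClN3O7+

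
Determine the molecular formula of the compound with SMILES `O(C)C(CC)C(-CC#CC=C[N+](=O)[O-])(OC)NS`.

C11H18N2O4S

Heavy atoms from the SMILES: 11 C, 2 N, 4 O, 1 S.
Implicit hydrogens by atom environment:
  3 × C: 3 H each → 9
  3 × C: 1 H each → 3
  3 × C: no H
  3 × O: no H
  2 × C: 2 H each → 4
  1 × N: 1 H
  1 × N (charge +1): no H
  1 × O (charge -1): no H
  1 × S: 1 H
  Total hydrogens = 18.
Molecular formula: C11H18N2O4S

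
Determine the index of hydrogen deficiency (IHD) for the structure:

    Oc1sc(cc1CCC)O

3

Molecular formula from the SMILES: C7H10O2S.
DoU = (2C + 2 + N − H − X)/2 = (2·7 + 2 + 0 − 10 − 0)/2 = 6/2 = 3.
(Structurally: 1 ring(s) + 2 π bond(s) = 3.)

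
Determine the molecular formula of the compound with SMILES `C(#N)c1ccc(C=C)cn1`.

C8H6N2

Heavy atoms from the SMILES: 8 C, 2 N.
Implicit hydrogens by atom environment:
  3 × C (aromatic): 1 H each → 3
  2 × C (aromatic): no H
  1 × C: 2 H
  1 × C: 1 H
  1 × C: no H
  1 × N (aromatic): no H
  1 × N: no H
  Total hydrogens = 6.
Molecular formula: C8H6N2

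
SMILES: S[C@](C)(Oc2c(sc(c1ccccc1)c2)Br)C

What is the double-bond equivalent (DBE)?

7

Molecular formula from the SMILES: C13H13BrOS2.
DoU = (2C + 2 + N − H − X)/2 = (2·13 + 2 + 0 − 13 − 1)/2 = 14/2 = 7.
(Structurally: 2 ring(s) + 5 π bond(s) = 7.)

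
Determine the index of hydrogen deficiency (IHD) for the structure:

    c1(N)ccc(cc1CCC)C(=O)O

5

Molecular formula from the SMILES: C10H13NO2.
DoU = (2C + 2 + N − H − X)/2 = (2·10 + 2 + 1 − 13 − 0)/2 = 10/2 = 5.
(Structurally: 1 ring(s) + 4 π bond(s) = 5.)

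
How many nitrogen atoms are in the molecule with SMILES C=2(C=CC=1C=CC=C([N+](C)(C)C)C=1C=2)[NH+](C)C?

2

The symbol for nitrogen appears 2 times in the SMILES.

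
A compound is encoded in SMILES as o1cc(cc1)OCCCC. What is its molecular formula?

C8H12O2

Heavy atoms from the SMILES: 8 C, 2 O.
Implicit hydrogens by atom environment:
  3 × C: 2 H each → 6
  3 × C (aromatic): 1 H each → 3
  1 × C: 3 H
  1 × C (aromatic): no H
  1 × O (aromatic): no H
  1 × O: no H
  Total hydrogens = 12.
Molecular formula: C8H12O2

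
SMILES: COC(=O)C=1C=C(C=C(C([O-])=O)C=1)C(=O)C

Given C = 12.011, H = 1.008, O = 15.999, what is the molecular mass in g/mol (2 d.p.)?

221.19

Molecular formula: C11H9O5-.
M = 11×12.011 + 9×1.008 + 5×15.999 = 221.19 g/mol.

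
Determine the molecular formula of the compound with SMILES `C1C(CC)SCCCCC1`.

Heavy atoms from the SMILES: 9 C, 1 S.
Implicit hydrogens by atom environment:
  7 × C: 2 H each → 14
  1 × C: 3 H
  1 × C: 1 H
  1 × S: no H
  Total hydrogens = 18.
Molecular formula: C9H18S

C9H18S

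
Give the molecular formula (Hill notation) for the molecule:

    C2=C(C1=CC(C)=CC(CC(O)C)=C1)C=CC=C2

C16H18O

Heavy atoms from the SMILES: 16 C, 1 O.
Implicit hydrogens by atom environment:
  8 × C (aromatic): 1 H each → 8
  4 × C (aromatic): no H
  2 × C: 3 H each → 6
  1 × C: 2 H
  1 × C: 1 H
  1 × O: 1 H
  Total hydrogens = 18.
Molecular formula: C16H18O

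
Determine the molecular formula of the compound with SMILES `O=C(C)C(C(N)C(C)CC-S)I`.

Heavy atoms from the SMILES: 8 C, 1 I, 1 N, 1 O, 1 S.
Implicit hydrogens by atom environment:
  3 × C: 1 H each → 3
  2 × C: 3 H each → 6
  2 × C: 2 H each → 4
  1 × C: no H
  1 × I: no H
  1 × N: 2 H
  1 × O: no H
  1 × S: 1 H
  Total hydrogens = 16.
Molecular formula: C8H16INOS

C8H16INOS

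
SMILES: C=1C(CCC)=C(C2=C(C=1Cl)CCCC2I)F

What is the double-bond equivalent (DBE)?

5

Molecular formula from the SMILES: C13H15ClFI.
DoU = (2C + 2 + N − H − X)/2 = (2·13 + 2 + 0 − 15 − 3)/2 = 10/2 = 5.
(Structurally: 2 ring(s) + 3 π bond(s) = 5.)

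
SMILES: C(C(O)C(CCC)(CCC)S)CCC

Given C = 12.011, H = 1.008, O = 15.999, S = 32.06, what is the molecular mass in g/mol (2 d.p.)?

Molecular formula: C12H26OS.
M = 12×12.011 + 26×1.008 + 1×15.999 + 1×32.06 = 218.40 g/mol.

218.40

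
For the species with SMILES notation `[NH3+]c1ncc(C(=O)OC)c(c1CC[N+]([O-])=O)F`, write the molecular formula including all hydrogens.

C9H11FN3O4+

Heavy atoms from the SMILES: 9 C, 1 F, 3 N, 4 O.
Implicit hydrogens by atom environment:
  4 × C (aromatic): no H
  3 × O: no H
  2 × C: 2 H each → 4
  1 × C: 3 H
  1 × C (aromatic): 1 H
  1 × C: no H
  1 × F: no H
  1 × N (charge +1): 3 H
  1 × N (aromatic): no H
  1 × N (charge +1): no H
  1 × O (charge -1): no H
  Total hydrogens = 11.
Net charge +1.
Molecular formula: C9H11FN3O4+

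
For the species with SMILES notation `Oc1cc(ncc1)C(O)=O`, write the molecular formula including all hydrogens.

C6H5NO3

Heavy atoms from the SMILES: 6 C, 1 N, 3 O.
Implicit hydrogens by atom environment:
  3 × C (aromatic): 1 H each → 3
  2 × C (aromatic): no H
  2 × O: 1 H each → 2
  1 × C: no H
  1 × N (aromatic): no H
  1 × O: no H
  Total hydrogens = 5.
Molecular formula: C6H5NO3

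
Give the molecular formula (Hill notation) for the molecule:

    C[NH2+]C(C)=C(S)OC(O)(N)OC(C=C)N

C8H18N3O3S+

Heavy atoms from the SMILES: 8 C, 3 N, 3 O, 1 S.
Implicit hydrogens by atom environment:
  3 × C: no H
  2 × C: 3 H each → 6
  2 × C: 1 H each → 2
  2 × N: 2 H each → 4
  2 × O: no H
  1 × C: 2 H
  1 × N (charge +1): 2 H
  1 × O: 1 H
  1 × S: 1 H
  Total hydrogens = 18.
Net charge +1.
Molecular formula: C8H18N3O3S+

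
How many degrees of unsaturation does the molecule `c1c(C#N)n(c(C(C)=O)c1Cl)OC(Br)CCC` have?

6

Molecular formula from the SMILES: C11H12BrClN2O2.
DoU = (2C + 2 + N − H − X)/2 = (2·11 + 2 + 2 − 12 − 2)/2 = 12/2 = 6.
(Structurally: 1 ring(s) + 5 π bond(s) = 6.)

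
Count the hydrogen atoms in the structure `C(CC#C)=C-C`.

Hydrogens are implicit in SMILES; fill each atom to its normal valence:
  3 × C: 1 H each → 3
  1 × C: 3 H
  1 × C: 2 H
  1 × C: no H
  Total hydrogens = 8.

8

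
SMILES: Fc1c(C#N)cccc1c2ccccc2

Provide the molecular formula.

C13H8FN

Heavy atoms from the SMILES: 13 C, 1 F, 1 N.
Implicit hydrogens by atom environment:
  8 × C (aromatic): 1 H each → 8
  4 × C (aromatic): no H
  1 × C: no H
  1 × F: no H
  1 × N: no H
  Total hydrogens = 8.
Molecular formula: C13H8FN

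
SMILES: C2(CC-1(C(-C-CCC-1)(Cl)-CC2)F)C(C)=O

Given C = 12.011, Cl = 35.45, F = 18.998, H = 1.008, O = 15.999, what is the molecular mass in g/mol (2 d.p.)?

Molecular formula: C12H18ClFO.
M = 12×12.011 + 1×35.45 + 1×18.998 + 18×1.008 + 1×15.999 = 232.72 g/mol.

232.72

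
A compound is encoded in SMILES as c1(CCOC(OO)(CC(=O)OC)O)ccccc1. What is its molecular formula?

C12H16O6

Heavy atoms from the SMILES: 12 C, 6 O.
Implicit hydrogens by atom environment:
  5 × C (aromatic): 1 H each → 5
  4 × O: no H
  3 × C: 2 H each → 6
  2 × C: no H
  2 × O: 1 H each → 2
  1 × C: 3 H
  1 × C (aromatic): no H
  Total hydrogens = 16.
Molecular formula: C12H16O6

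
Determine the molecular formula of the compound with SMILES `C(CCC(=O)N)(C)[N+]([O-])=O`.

C5H10N2O3

Heavy atoms from the SMILES: 5 C, 2 N, 3 O.
Implicit hydrogens by atom environment:
  2 × C: 2 H each → 4
  2 × O: no H
  1 × C: 3 H
  1 × C: 1 H
  1 × C: no H
  1 × N: 2 H
  1 × N (charge +1): no H
  1 × O (charge -1): no H
  Total hydrogens = 10.
Molecular formula: C5H10N2O3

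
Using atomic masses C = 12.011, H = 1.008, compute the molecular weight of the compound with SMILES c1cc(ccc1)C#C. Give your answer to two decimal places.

Molecular formula: C8H6.
M = 8×12.011 + 6×1.008 = 102.14 g/mol.

102.14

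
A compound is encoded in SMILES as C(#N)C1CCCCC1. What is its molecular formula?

Heavy atoms from the SMILES: 7 C, 1 N.
Implicit hydrogens by atom environment:
  5 × C: 2 H each → 10
  1 × C: 1 H
  1 × C: no H
  1 × N: no H
  Total hydrogens = 11.
Molecular formula: C7H11N

C7H11N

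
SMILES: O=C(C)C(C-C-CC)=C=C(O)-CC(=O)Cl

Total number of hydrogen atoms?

Hydrogens are implicit in SMILES; fill each atom to its normal valence:
  5 × C: no H
  4 × C: 2 H each → 8
  2 × C: 3 H each → 6
  2 × O: no H
  1 × Cl: no H
  1 × O: 1 H
  Total hydrogens = 15.

15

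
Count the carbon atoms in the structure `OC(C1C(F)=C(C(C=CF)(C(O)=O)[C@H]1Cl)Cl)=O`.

9

The symbol for carbon appears 9 times in the SMILES. (Cl is a single chlorine, not C + l.)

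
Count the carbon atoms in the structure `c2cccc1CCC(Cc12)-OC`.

The symbol for carbon appears 11 times in the SMILES. Lowercase c denotes aromatic carbon and counts toward C.

11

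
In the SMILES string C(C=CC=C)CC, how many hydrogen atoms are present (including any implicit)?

Hydrogens are implicit in SMILES; fill each atom to its normal valence:
  3 × C: 2 H each → 6
  3 × C: 1 H each → 3
  1 × C: 3 H
  Total hydrogens = 12.

12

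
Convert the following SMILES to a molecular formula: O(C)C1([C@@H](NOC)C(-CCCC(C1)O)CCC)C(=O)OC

Heavy atoms from the SMILES: 15 C, 1 N, 5 O.
Implicit hydrogens by atom environment:
  6 × C: 2 H each → 12
  4 × C: 3 H each → 12
  4 × O: no H
  3 × C: 1 H each → 3
  2 × C: no H
  1 × N: 1 H
  1 × O: 1 H
  Total hydrogens = 29.
Molecular formula: C15H29NO5

C15H29NO5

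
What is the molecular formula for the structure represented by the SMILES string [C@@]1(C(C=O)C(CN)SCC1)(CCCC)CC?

C13H25NOS

Heavy atoms from the SMILES: 13 C, 1 N, 1 O, 1 S.
Implicit hydrogens by atom environment:
  7 × C: 2 H each → 14
  3 × C: 1 H each → 3
  2 × C: 3 H each → 6
  1 × C: no H
  1 × N: 2 H
  1 × O: no H
  1 × S: no H
  Total hydrogens = 25.
Molecular formula: C13H25NOS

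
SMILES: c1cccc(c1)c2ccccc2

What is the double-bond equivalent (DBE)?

8

Molecular formula from the SMILES: C12H10.
DoU = (2C + 2 + N − H − X)/2 = (2·12 + 2 + 0 − 10 − 0)/2 = 16/2 = 8.
(Structurally: 2 ring(s) + 6 π bond(s) = 8.)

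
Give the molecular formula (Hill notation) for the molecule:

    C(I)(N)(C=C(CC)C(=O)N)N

C6H12IN3O

Heavy atoms from the SMILES: 6 C, 1 I, 3 N, 1 O.
Implicit hydrogens by atom environment:
  3 × C: no H
  3 × N: 2 H each → 6
  1 × C: 3 H
  1 × C: 2 H
  1 × C: 1 H
  1 × I: no H
  1 × O: no H
  Total hydrogens = 12.
Molecular formula: C6H12IN3O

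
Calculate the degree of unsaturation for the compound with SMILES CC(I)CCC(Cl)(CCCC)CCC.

0

Molecular formula from the SMILES: C12H24ClI.
DoU = (2C + 2 + N − H − X)/2 = (2·12 + 2 + 0 − 24 − 2)/2 = 0/2 = 0.
(Structurally: 0 ring(s) + 0 π bond(s) = 0.)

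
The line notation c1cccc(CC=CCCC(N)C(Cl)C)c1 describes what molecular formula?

C14H20ClN

Heavy atoms from the SMILES: 14 C, 1 Cl, 1 N.
Implicit hydrogens by atom environment:
  5 × C (aromatic): 1 H each → 5
  4 × C: 1 H each → 4
  3 × C: 2 H each → 6
  1 × C: 3 H
  1 × C (aromatic): no H
  1 × Cl: no H
  1 × N: 2 H
  Total hydrogens = 20.
Molecular formula: C14H20ClN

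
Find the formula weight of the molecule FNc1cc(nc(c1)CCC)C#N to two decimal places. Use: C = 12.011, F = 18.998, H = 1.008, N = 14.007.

179.20

Molecular formula: C9H10FN3.
M = 9×12.011 + 1×18.998 + 10×1.008 + 3×14.007 = 179.20 g/mol.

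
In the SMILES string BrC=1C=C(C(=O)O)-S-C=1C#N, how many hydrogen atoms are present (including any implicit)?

Hydrogens are implicit in SMILES; fill each atom to its normal valence:
  3 × C (aromatic): no H
  2 × C: no H
  1 × Br: no H
  1 × C (aromatic): 1 H
  1 × N: no H
  1 × O: 1 H
  1 × O: no H
  1 × S (aromatic): no H
  Total hydrogens = 2.

2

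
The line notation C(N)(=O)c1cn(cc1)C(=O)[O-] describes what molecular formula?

C6H5N2O3-

Heavy atoms from the SMILES: 6 C, 2 N, 3 O.
Implicit hydrogens by atom environment:
  3 × C (aromatic): 1 H each → 3
  2 × C: no H
  2 × O: no H
  1 × C (aromatic): no H
  1 × N: 2 H
  1 × N (aromatic): no H
  1 × O (charge -1): no H
  Total hydrogens = 5.
Net charge -1.
Molecular formula: C6H5N2O3-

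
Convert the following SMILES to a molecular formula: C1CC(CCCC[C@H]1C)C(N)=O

C10H19NO

Heavy atoms from the SMILES: 10 C, 1 N, 1 O.
Implicit hydrogens by atom environment:
  6 × C: 2 H each → 12
  2 × C: 1 H each → 2
  1 × C: 3 H
  1 × C: no H
  1 × N: 2 H
  1 × O: no H
  Total hydrogens = 19.
Molecular formula: C10H19NO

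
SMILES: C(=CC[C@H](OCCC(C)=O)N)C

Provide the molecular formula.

C9H17NO2

Heavy atoms from the SMILES: 9 C, 1 N, 2 O.
Implicit hydrogens by atom environment:
  3 × C: 2 H each → 6
  3 × C: 1 H each → 3
  2 × C: 3 H each → 6
  2 × O: no H
  1 × C: no H
  1 × N: 2 H
  Total hydrogens = 17.
Molecular formula: C9H17NO2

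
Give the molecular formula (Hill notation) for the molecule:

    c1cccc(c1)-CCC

Heavy atoms from the SMILES: 9 C.
Implicit hydrogens by atom environment:
  5 × C (aromatic): 1 H each → 5
  2 × C: 2 H each → 4
  1 × C: 3 H
  1 × C (aromatic): no H
  Total hydrogens = 12.
Molecular formula: C9H12

C9H12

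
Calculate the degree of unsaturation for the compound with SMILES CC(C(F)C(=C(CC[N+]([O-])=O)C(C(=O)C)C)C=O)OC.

4

Molecular formula from the SMILES: C13H20FNO5.
DoU = (2C + 2 + N − H − X)/2 = (2·13 + 2 + 1 − 20 − 1)/2 = 8/2 = 4.
(Structurally: 0 ring(s) + 4 π bond(s) = 4.)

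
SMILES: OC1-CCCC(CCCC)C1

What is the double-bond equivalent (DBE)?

1

Molecular formula from the SMILES: C10H20O.
DoU = (2C + 2 + N − H − X)/2 = (2·10 + 2 + 0 − 20 − 0)/2 = 2/2 = 1.
(Structurally: 1 ring(s) + 0 π bond(s) = 1.)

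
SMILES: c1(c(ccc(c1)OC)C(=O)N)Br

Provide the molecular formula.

C8H8BrNO2

Heavy atoms from the SMILES: 1 Br, 8 C, 1 N, 2 O.
Implicit hydrogens by atom environment:
  3 × C (aromatic): 1 H each → 3
  3 × C (aromatic): no H
  2 × O: no H
  1 × Br: no H
  1 × C: 3 H
  1 × C: no H
  1 × N: 2 H
  Total hydrogens = 8.
Molecular formula: C8H8BrNO2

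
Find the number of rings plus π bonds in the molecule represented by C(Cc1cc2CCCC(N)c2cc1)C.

Molecular formula from the SMILES: C13H19N.
DoU = (2C + 2 + N − H − X)/2 = (2·13 + 2 + 1 − 19 − 0)/2 = 10/2 = 5.
(Structurally: 2 ring(s) + 3 π bond(s) = 5.)

5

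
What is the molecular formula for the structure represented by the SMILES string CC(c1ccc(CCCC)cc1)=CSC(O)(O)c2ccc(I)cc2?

Heavy atoms from the SMILES: 20 C, 1 I, 2 O, 1 S.
Implicit hydrogens by atom environment:
  8 × C (aromatic): 1 H each → 8
  4 × C (aromatic): no H
  3 × C: 2 H each → 6
  2 × C: 3 H each → 6
  2 × C: no H
  2 × O: 1 H each → 2
  1 × C: 1 H
  1 × I: no H
  1 × S: no H
  Total hydrogens = 23.
Molecular formula: C20H23IO2S

C20H23IO2S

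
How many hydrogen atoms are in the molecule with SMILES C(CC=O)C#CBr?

Hydrogens are implicit in SMILES; fill each atom to its normal valence:
  2 × C: 2 H each → 4
  2 × C: no H
  1 × Br: no H
  1 × C: 1 H
  1 × O: no H
  Total hydrogens = 5.

5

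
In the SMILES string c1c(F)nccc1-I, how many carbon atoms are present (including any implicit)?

The symbol for carbon appears 5 times in the SMILES. Lowercase c denotes aromatic carbon and counts toward C.

5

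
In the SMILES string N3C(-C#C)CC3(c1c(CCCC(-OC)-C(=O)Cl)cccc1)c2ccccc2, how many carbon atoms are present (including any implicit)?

23

The symbol for carbon appears 23 times in the SMILES. Lowercase c denotes aromatic carbon and counts toward C.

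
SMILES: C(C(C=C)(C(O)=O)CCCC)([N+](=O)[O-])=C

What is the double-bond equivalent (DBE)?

Molecular formula from the SMILES: C10H15NO4.
DoU = (2C + 2 + N − H − X)/2 = (2·10 + 2 + 1 − 15 − 0)/2 = 8/2 = 4.
(Structurally: 0 ring(s) + 4 π bond(s) = 4.)

4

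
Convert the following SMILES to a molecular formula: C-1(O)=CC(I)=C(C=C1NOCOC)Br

C8H9BrINO3

Heavy atoms from the SMILES: 1 Br, 8 C, 1 I, 1 N, 3 O.
Implicit hydrogens by atom environment:
  4 × C (aromatic): no H
  2 × C (aromatic): 1 H each → 2
  2 × O: no H
  1 × Br: no H
  1 × C: 3 H
  1 × C: 2 H
  1 × I: no H
  1 × N: 1 H
  1 × O: 1 H
  Total hydrogens = 9.
Molecular formula: C8H9BrINO3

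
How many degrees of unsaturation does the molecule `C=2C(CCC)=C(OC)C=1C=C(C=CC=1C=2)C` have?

Molecular formula from the SMILES: C15H18O.
DoU = (2C + 2 + N − H − X)/2 = (2·15 + 2 + 0 − 18 − 0)/2 = 14/2 = 7.
(Structurally: 2 ring(s) + 5 π bond(s) = 7.)

7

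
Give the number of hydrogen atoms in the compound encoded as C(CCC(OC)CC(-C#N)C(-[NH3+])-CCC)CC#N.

Hydrogens are implicit in SMILES; fill each atom to its normal valence:
  7 × C: 2 H each → 14
  3 × C: 1 H each → 3
  2 × C: 3 H each → 6
  2 × C: no H
  2 × N: no H
  1 × N (charge +1): 3 H
  1 × O: no H
  Total hydrogens = 26.

26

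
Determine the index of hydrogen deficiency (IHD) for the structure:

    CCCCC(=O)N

1

Molecular formula from the SMILES: C5H11NO.
DoU = (2C + 2 + N − H − X)/2 = (2·5 + 2 + 1 − 11 − 0)/2 = 2/2 = 1.
(Structurally: 0 ring(s) + 1 π bond(s) = 1.)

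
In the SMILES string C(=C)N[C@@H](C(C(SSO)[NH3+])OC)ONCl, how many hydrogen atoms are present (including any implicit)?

15

Hydrogens are implicit in SMILES; fill each atom to its normal valence:
  4 × C: 1 H each → 4
  2 × N: 1 H each → 2
  2 × O: no H
  2 × S: no H
  1 × C: 3 H
  1 × C: 2 H
  1 × Cl: no H
  1 × N (charge +1): 3 H
  1 × O: 1 H
  Total hydrogens = 15.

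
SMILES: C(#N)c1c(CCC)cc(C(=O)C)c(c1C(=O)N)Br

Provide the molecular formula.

C13H13BrN2O2

Heavy atoms from the SMILES: 1 Br, 13 C, 2 N, 2 O.
Implicit hydrogens by atom environment:
  5 × C (aromatic): no H
  3 × C: no H
  2 × C: 3 H each → 6
  2 × C: 2 H each → 4
  2 × O: no H
  1 × Br: no H
  1 × C (aromatic): 1 H
  1 × N: 2 H
  1 × N: no H
  Total hydrogens = 13.
Molecular formula: C13H13BrN2O2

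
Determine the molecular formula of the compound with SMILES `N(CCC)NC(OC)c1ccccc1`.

C11H18N2O

Heavy atoms from the SMILES: 11 C, 2 N, 1 O.
Implicit hydrogens by atom environment:
  5 × C (aromatic): 1 H each → 5
  2 × C: 3 H each → 6
  2 × C: 2 H each → 4
  2 × N: 1 H each → 2
  1 × C: 1 H
  1 × C (aromatic): no H
  1 × O: no H
  Total hydrogens = 18.
Molecular formula: C11H18N2O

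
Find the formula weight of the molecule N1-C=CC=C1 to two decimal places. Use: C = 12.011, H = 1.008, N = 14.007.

Molecular formula: C4H5N.
M = 4×12.011 + 5×1.008 + 1×14.007 = 67.09 g/mol.

67.09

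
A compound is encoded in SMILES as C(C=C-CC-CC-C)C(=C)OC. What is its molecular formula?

Heavy atoms from the SMILES: 11 C, 1 O.
Implicit hydrogens by atom environment:
  6 × C: 2 H each → 12
  2 × C: 3 H each → 6
  2 × C: 1 H each → 2
  1 × C: no H
  1 × O: no H
  Total hydrogens = 20.
Molecular formula: C11H20O

C11H20O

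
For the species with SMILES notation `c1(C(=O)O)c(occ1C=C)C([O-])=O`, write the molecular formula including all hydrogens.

C8H5O5-

Heavy atoms from the SMILES: 8 C, 5 O.
Implicit hydrogens by atom environment:
  3 × C (aromatic): no H
  2 × C: no H
  2 × O: no H
  1 × C: 2 H
  1 × C (aromatic): 1 H
  1 × C: 1 H
  1 × O: 1 H
  1 × O (aromatic): no H
  1 × O (charge -1): no H
  Total hydrogens = 5.
Net charge -1.
Molecular formula: C8H5O5-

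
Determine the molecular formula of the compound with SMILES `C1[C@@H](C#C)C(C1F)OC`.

Heavy atoms from the SMILES: 7 C, 1 F, 1 O.
Implicit hydrogens by atom environment:
  4 × C: 1 H each → 4
  1 × C: 3 H
  1 × C: 2 H
  1 × C: no H
  1 × F: no H
  1 × O: no H
  Total hydrogens = 9.
Molecular formula: C7H9FO

C7H9FO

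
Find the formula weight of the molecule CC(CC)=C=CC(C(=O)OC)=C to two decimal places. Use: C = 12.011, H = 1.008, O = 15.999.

Molecular formula: C10H14O2.
M = 10×12.011 + 14×1.008 + 2×15.999 = 166.22 g/mol.

166.22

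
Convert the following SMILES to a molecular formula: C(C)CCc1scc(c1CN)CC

C11H19NS

Heavy atoms from the SMILES: 11 C, 1 N, 1 S.
Implicit hydrogens by atom environment:
  5 × C: 2 H each → 10
  3 × C (aromatic): no H
  2 × C: 3 H each → 6
  1 × C (aromatic): 1 H
  1 × N: 2 H
  1 × S (aromatic): no H
  Total hydrogens = 19.
Molecular formula: C11H19NS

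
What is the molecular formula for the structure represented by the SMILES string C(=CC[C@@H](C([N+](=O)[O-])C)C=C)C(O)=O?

Heavy atoms from the SMILES: 9 C, 1 N, 4 O.
Implicit hydrogens by atom environment:
  5 × C: 1 H each → 5
  2 × C: 2 H each → 4
  2 × O: no H
  1 × C: 3 H
  1 × C: no H
  1 × N (charge +1): no H
  1 × O: 1 H
  1 × O (charge -1): no H
  Total hydrogens = 13.
Molecular formula: C9H13NO4

C9H13NO4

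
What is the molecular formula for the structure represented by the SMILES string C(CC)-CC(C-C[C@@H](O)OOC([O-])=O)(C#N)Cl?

C10H15ClNO5-

Heavy atoms from the SMILES: 10 C, 1 Cl, 1 N, 5 O.
Implicit hydrogens by atom environment:
  5 × C: 2 H each → 10
  3 × C: no H
  3 × O: no H
  1 × C: 3 H
  1 × C: 1 H
  1 × Cl: no H
  1 × N: no H
  1 × O: 1 H
  1 × O (charge -1): no H
  Total hydrogens = 15.
Net charge -1.
Molecular formula: C10H15ClNO5-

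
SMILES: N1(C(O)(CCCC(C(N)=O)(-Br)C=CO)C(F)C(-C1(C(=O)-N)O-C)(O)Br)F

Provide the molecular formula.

Heavy atoms from the SMILES: 2 Br, 13 C, 2 F, 3 N, 6 O.
Implicit hydrogens by atom environment:
  6 × C: no H
  3 × C: 2 H each → 6
  3 × C: 1 H each → 3
  3 × O: 1 H each → 3
  3 × O: no H
  2 × Br: no H
  2 × F: no H
  2 × N: 2 H each → 4
  1 × C: 3 H
  1 × N: no H
  Total hydrogens = 19.
Molecular formula: C13H19Br2F2N3O6

C13H19Br2F2N3O6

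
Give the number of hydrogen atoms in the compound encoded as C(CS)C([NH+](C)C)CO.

16

Hydrogens are implicit in SMILES; fill each atom to its normal valence:
  3 × C: 2 H each → 6
  2 × C: 3 H each → 6
  1 × C: 1 H
  1 × N (charge +1): 1 H
  1 × O: 1 H
  1 × S: 1 H
  Total hydrogens = 16.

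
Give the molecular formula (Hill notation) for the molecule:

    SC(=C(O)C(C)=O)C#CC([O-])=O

C7H5O4S-

Heavy atoms from the SMILES: 7 C, 4 O, 1 S.
Implicit hydrogens by atom environment:
  6 × C: no H
  2 × O: no H
  1 × C: 3 H
  1 × O: 1 H
  1 × O (charge -1): no H
  1 × S: 1 H
  Total hydrogens = 5.
Net charge -1.
Molecular formula: C7H5O4S-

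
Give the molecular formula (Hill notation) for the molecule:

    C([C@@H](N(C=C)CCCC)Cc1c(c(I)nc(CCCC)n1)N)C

C18H31IN4

Heavy atoms from the SMILES: 18 C, 1 I, 4 N.
Implicit hydrogens by atom environment:
  9 × C: 2 H each → 18
  4 × C (aromatic): no H
  3 × C: 3 H each → 9
  2 × C: 1 H each → 2
  2 × N (aromatic): no H
  1 × I: no H
  1 × N: 2 H
  1 × N: no H
  Total hydrogens = 31.
Molecular formula: C18H31IN4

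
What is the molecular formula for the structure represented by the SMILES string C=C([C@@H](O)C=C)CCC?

Heavy atoms from the SMILES: 8 C, 1 O.
Implicit hydrogens by atom environment:
  4 × C: 2 H each → 8
  2 × C: 1 H each → 2
  1 × C: 3 H
  1 × C: no H
  1 × O: 1 H
  Total hydrogens = 14.
Molecular formula: C8H14O

C8H14O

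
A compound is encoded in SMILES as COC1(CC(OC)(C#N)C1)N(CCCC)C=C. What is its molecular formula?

Heavy atoms from the SMILES: 13 C, 2 N, 2 O.
Implicit hydrogens by atom environment:
  6 × C: 2 H each → 12
  3 × C: 3 H each → 9
  3 × C: no H
  2 × N: no H
  2 × O: no H
  1 × C: 1 H
  Total hydrogens = 22.
Molecular formula: C13H22N2O2

C13H22N2O2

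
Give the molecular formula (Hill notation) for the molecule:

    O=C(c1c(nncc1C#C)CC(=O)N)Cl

C9H6ClN3O2

Heavy atoms from the SMILES: 9 C, 1 Cl, 3 N, 2 O.
Implicit hydrogens by atom environment:
  3 × C (aromatic): no H
  3 × C: no H
  2 × N (aromatic): no H
  2 × O: no H
  1 × C: 2 H
  1 × C (aromatic): 1 H
  1 × C: 1 H
  1 × Cl: no H
  1 × N: 2 H
  Total hydrogens = 6.
Molecular formula: C9H6ClN3O2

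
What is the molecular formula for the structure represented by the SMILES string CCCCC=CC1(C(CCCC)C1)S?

Heavy atoms from the SMILES: 13 C, 1 S.
Implicit hydrogens by atom environment:
  7 × C: 2 H each → 14
  3 × C: 1 H each → 3
  2 × C: 3 H each → 6
  1 × C: no H
  1 × S: 1 H
  Total hydrogens = 24.
Molecular formula: C13H24S

C13H24S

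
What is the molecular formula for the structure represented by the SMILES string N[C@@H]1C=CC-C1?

Heavy atoms from the SMILES: 5 C, 1 N.
Implicit hydrogens by atom environment:
  3 × C: 1 H each → 3
  2 × C: 2 H each → 4
  1 × N: 2 H
  Total hydrogens = 9.
Molecular formula: C5H9N

C5H9N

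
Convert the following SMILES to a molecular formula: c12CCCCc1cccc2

Heavy atoms from the SMILES: 10 C.
Implicit hydrogens by atom environment:
  4 × C: 2 H each → 8
  4 × C (aromatic): 1 H each → 4
  2 × C (aromatic): no H
  Total hydrogens = 12.
Molecular formula: C10H12

C10H12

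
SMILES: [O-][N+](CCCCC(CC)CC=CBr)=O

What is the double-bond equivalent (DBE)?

Molecular formula from the SMILES: C10H18BrNO2.
DoU = (2C + 2 + N − H − X)/2 = (2·10 + 2 + 1 − 18 − 1)/2 = 4/2 = 2.
(Structurally: 0 ring(s) + 2 π bond(s) = 2.)

2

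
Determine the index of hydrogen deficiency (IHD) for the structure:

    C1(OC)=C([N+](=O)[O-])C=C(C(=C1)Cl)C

Molecular formula from the SMILES: C8H8ClNO3.
DoU = (2C + 2 + N − H − X)/2 = (2·8 + 2 + 1 − 8 − 1)/2 = 10/2 = 5.
(Structurally: 1 ring(s) + 4 π bond(s) = 5.)

5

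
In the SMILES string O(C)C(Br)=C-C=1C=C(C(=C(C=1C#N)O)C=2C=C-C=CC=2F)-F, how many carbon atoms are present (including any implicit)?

16

The symbol for carbon appears 16 times in the SMILES.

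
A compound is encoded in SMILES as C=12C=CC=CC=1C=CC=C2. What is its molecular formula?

Heavy atoms from the SMILES: 10 C.
Implicit hydrogens by atom environment:
  8 × C (aromatic): 1 H each → 8
  2 × C (aromatic): no H
  Total hydrogens = 8.
Molecular formula: C10H8

C10H8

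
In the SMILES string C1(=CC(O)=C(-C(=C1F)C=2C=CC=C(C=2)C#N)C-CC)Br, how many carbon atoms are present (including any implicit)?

The symbol for carbon appears 16 times in the SMILES.

16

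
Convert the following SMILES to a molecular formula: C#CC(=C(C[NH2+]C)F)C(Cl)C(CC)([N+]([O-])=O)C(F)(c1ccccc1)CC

Heavy atoms from the SMILES: 19 C, 1 Cl, 2 F, 2 N, 2 O.
Implicit hydrogens by atom environment:
  5 × C (aromatic): 1 H each → 5
  5 × C: no H
  3 × C: 3 H each → 9
  3 × C: 2 H each → 6
  2 × C: 1 H each → 2
  2 × F: no H
  1 × C (aromatic): no H
  1 × Cl: no H
  1 × N (charge +1): 2 H
  1 × N (charge +1): no H
  1 × O: no H
  1 × O (charge -1): no H
  Total hydrogens = 24.
Net charge +1.
Molecular formula: C19H24ClF2N2O2+

C19H24ClF2N2O2+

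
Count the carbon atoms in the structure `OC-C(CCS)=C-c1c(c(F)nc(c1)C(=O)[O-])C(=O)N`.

The symbol for carbon appears 12 times in the SMILES. Lowercase c denotes aromatic carbon and counts toward C.

12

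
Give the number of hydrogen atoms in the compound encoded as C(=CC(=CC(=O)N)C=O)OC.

9

Hydrogens are implicit in SMILES; fill each atom to its normal valence:
  4 × C: 1 H each → 4
  3 × O: no H
  2 × C: no H
  1 × C: 3 H
  1 × N: 2 H
  Total hydrogens = 9.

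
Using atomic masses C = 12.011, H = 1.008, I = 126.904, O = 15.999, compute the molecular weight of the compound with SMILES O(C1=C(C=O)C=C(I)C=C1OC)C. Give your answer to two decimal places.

Molecular formula: C9H9IO3.
M = 9×12.011 + 9×1.008 + 1×126.904 + 3×15.999 = 292.07 g/mol.

292.07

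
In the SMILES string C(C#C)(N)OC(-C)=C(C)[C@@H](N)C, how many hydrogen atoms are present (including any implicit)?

Hydrogens are implicit in SMILES; fill each atom to its normal valence:
  3 × C: 3 H each → 9
  3 × C: 1 H each → 3
  3 × C: no H
  2 × N: 2 H each → 4
  1 × O: no H
  Total hydrogens = 16.

16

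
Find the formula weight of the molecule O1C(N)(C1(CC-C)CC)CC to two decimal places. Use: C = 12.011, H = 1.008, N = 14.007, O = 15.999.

157.26

Molecular formula: C9H19NO.
M = 9×12.011 + 19×1.008 + 1×14.007 + 1×15.999 = 157.26 g/mol.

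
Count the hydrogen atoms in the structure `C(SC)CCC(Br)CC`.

15

Hydrogens are implicit in SMILES; fill each atom to its normal valence:
  4 × C: 2 H each → 8
  2 × C: 3 H each → 6
  1 × Br: no H
  1 × C: 1 H
  1 × S: no H
  Total hydrogens = 15.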